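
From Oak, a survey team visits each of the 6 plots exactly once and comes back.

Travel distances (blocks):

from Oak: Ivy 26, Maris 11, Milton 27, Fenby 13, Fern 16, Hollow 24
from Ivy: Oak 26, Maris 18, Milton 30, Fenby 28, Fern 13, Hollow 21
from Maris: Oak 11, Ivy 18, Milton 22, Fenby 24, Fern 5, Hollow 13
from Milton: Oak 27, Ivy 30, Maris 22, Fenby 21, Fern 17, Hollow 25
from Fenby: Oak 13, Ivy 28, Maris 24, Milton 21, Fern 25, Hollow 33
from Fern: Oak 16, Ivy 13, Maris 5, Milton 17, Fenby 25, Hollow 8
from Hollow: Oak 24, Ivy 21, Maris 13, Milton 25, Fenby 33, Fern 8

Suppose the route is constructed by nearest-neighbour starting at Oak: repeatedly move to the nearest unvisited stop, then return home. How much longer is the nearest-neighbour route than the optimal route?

Oak: Maris=11, Fenby=13, Fern=16, Hollow=24, Ivy=26, Milton=27 ⇒ Maris
Maris: Fern=5, Hollow=13, Ivy=18, Milton=22, Fenby=24 ⇒ Fern
Fern: Hollow=8, Ivy=13, Milton=17, Fenby=25 ⇒ Hollow
Hollow: Ivy=21, Milton=25, Fenby=33 ⇒ Ivy
Ivy: Fenby=28, Milton=30 ⇒ Fenby
Fenby: Milton=21 ⇒ Milton
NN route Oak → Maris → Fern → Hollow → Ivy → Fenby → Milton → Oak costs 121.
Optimal: Oak → Maris → Ivy → Fern → Hollow → Milton → Fenby → Oak costs 109 (by enumerating all 360 distinct tours).
Excess = 121 − 109 = 12.

12 blocks longer than the optimal tour.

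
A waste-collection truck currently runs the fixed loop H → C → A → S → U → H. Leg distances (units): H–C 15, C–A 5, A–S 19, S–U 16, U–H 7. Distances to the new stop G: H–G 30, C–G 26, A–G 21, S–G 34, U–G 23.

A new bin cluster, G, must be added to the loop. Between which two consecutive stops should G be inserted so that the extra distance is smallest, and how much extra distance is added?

Adding 36 by placing G on the A–S leg.

Insertion cost between consecutive stops i–j is d(i,G) + d(G,j) − d(i,j):
  between H and C: 30 + 26 − 15 = 41
  between C and A: 26 + 21 − 5 = 42
  between A and S: 21 + 34 − 19 = 36
  between S and U: 34 + 23 − 16 = 41
  between U and H: 23 + 30 − 7 = 46
Cheapest insertion is between A and S, adding 36.
New total = 62 + 36 = 98.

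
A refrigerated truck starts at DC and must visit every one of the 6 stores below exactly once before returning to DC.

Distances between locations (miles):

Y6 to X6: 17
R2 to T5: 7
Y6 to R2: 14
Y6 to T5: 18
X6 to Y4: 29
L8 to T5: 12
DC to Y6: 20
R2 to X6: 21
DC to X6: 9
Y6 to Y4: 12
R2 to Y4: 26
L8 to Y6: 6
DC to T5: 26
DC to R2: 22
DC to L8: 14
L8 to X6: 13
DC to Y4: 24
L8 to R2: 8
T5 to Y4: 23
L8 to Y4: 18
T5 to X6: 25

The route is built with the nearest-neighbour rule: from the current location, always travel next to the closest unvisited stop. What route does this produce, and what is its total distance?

Nearest-neighbour total = 92 miles; route DC → X6 → L8 → Y6 → Y4 → T5 → R2 → DC.

At DC the remaining stops are X6 9, L8 14, Y6 20, R2 22, Y4 24, T5 26; go to X6.
At X6 the remaining stops are L8 13, Y6 17, R2 21, T5 25, Y4 29; go to L8.
At L8 the remaining stops are Y6 6, R2 8, T5 12, Y4 18; go to Y6.
At Y6 the remaining stops are Y4 12, R2 14, T5 18; go to Y4.
At Y4 the remaining stops are T5 23, R2 26; go to T5.
At T5 the remaining stops are R2 7; go to R2.
Return R2→DC: 22.
Total = 9 + 13 + 6 + 12 + 23 + 7 + 22 = 92.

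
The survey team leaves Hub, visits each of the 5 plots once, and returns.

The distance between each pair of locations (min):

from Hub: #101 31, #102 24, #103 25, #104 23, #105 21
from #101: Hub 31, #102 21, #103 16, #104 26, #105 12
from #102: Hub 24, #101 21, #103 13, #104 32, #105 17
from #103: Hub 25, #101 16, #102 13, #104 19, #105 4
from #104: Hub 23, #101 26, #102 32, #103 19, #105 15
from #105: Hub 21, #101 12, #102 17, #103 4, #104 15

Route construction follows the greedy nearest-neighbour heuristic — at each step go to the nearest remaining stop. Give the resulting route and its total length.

108 min along Hub → #105 → #103 → #102 → #101 → #104 → Hub.

From Hub: distances to unvisited — #105=21, #104=23, #102=24, #103=25, #101=31. Nearest is #105 (21).
From #105: distances to unvisited — #103=4, #101=12, #104=15, #102=17. Nearest is #103 (4).
From #103: distances to unvisited — #102=13, #101=16, #104=19. Nearest is #102 (13).
From #102: distances to unvisited — #101=21, #104=32. Nearest is #101 (21).
From #101: distances to unvisited — #104=26. Nearest is #104 (26).
Return #104→Hub: 23.
Total = 21 + 4 + 13 + 21 + 26 + 23 = 108.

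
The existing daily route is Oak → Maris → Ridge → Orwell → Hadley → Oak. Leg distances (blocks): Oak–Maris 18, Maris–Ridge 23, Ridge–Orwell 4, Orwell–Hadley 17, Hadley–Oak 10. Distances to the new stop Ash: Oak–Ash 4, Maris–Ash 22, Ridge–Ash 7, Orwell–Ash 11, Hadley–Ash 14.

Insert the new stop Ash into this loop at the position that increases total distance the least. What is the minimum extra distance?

Insertion cost between consecutive stops i–j is d(i,Ash) + d(Ash,j) − d(i,j):
  between Oak and Maris: 4 + 22 − 18 = 8
  between Maris and Ridge: 22 + 7 − 23 = 6
  between Ridge and Orwell: 7 + 11 − 4 = 14
  between Orwell and Hadley: 11 + 14 − 17 = 8
  between Hadley and Oak: 14 + 4 − 10 = 8
Cheapest insertion is between Maris and Ridge, adding 6.
New total = 72 + 6 = 78.

+6 blocks — insert Ash between Maris and Ridge.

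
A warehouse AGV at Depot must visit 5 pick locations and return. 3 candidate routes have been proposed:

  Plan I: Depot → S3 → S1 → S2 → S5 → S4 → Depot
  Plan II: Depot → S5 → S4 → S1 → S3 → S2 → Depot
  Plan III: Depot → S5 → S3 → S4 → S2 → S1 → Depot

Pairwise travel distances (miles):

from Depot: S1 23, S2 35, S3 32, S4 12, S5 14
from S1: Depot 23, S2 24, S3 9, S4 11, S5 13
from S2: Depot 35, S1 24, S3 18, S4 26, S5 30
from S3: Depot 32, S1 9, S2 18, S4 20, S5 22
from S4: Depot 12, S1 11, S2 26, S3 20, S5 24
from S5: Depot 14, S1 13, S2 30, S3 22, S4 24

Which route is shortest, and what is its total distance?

Shortest is Plan II, total 111 miles.

Plan I: 32 + 9 + 24 + 30 + 24 + 12 = 131
Plan II: 14 + 24 + 11 + 9 + 18 + 35 = 111
Plan III: 14 + 22 + 20 + 26 + 24 + 23 = 129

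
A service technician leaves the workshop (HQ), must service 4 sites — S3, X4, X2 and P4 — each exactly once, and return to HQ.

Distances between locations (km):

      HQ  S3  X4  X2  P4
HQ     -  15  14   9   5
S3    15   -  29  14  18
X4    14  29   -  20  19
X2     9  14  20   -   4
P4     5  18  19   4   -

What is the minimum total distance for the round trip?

There are 12 distinct closed tours to check (reversals are equivalent).
HQ → S3 → X4 → X2 → P4 → HQ: 15+29+20+4+5 = 73
HQ → S3 → X4 → P4 → X2 → HQ: 15+29+19+4+9 = 76
HQ → S3 → X2 → X4 → P4 → HQ: 15+14+20+19+5 = 73
HQ → S3 → X2 → P4 → X4 → HQ: 15+14+4+19+14 = 66
HQ → S3 → P4 → X4 → X2 → HQ: 15+18+19+20+9 = 81
HQ → S3 → P4 → X2 → X4 → HQ: 15+18+4+20+14 = 71
HQ → X4 → S3 → X2 → P4 → HQ: 14+29+14+4+5 = 66
HQ → X4 → S3 → P4 → X2 → HQ: 14+29+18+4+9 = 74
HQ → X4 → X2 → S3 → P4 → HQ: 14+20+14+18+5 = 71
HQ → X4 → P4 → S3 → X2 → HQ: 14+19+18+14+9 = 74
HQ → X2 → S3 → X4 → P4 → HQ: 9+14+29+19+5 = 76
HQ → X2 → X4 → S3 → P4 → HQ: 9+20+29+18+5 = 81
The minimum is 66.
One optimal route: HQ → S3 → X2 → P4 → X4 → HQ (or its reverse).

Minimum total distance: 66 km.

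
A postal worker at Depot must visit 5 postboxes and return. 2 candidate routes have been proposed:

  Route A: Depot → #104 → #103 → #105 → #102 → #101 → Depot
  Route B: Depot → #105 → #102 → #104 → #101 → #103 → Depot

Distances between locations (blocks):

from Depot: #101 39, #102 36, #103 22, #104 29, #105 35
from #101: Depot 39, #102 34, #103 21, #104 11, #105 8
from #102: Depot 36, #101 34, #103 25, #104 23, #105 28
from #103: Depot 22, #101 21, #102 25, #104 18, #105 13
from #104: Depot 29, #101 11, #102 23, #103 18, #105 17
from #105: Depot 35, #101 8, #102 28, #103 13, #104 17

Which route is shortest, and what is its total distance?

Route A: 29 + 18 + 13 + 28 + 34 + 39 = 161
Route B: 35 + 28 + 23 + 11 + 21 + 22 = 140

Shortest is Route B, total 140 blocks.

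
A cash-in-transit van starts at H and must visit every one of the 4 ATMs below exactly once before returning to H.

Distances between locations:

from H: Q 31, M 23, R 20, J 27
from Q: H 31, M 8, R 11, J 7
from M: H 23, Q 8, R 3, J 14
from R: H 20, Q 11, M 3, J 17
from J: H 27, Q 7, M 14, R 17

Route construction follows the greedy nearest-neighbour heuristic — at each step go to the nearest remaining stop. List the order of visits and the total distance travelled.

H → [R:20 / M:23 / J:27 / Q:31] → R (20)
R → [M:3 / Q:11 / J:17] → M (3)
M → [Q:8 / J:14] → Q (8)
Q → [J:7] → J (7)
Return J→H: 27.
Total = 20 + 3 + 8 + 7 + 27 = 65.

65 along H → R → M → Q → J → H.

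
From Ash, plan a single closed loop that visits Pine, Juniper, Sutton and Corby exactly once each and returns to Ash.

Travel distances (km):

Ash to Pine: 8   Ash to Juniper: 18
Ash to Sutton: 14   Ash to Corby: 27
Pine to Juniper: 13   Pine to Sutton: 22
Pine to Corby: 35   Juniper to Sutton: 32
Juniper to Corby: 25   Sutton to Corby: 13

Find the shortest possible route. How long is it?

Minimum total distance: 73 km.

With 4 stops there are 4!/2 = 12 distinct round trips (a route and its reverse cost the same).
Ash→Pine→Juniper→Sutton→Corby→Ash: 8+13+32+13+27 = 93
Ash→Pine→Juniper→Corby→Sutton→Ash: 8+13+25+13+14 = 73
Ash→Pine→Sutton→Juniper→Corby→Ash: 8+22+32+25+27 = 114
Ash→Pine→Sutton→Corby→Juniper→Ash: 8+22+13+25+18 = 86
Ash→Pine→Corby→Juniper→Sutton→Ash: 8+35+25+32+14 = 114
Ash→Pine→Corby→Sutton→Juniper→Ash: 8+35+13+32+18 = 106
Ash→Juniper→Pine→Sutton→Corby→Ash: 18+13+22+13+27 = 93
Ash→Juniper→Pine→Corby→Sutton→Ash: 18+13+35+13+14 = 93
Ash→Juniper→Sutton→Pine→Corby→Ash: 18+32+22+35+27 = 134
Ash→Juniper→Corby→Pine→Sutton→Ash: 18+25+35+22+14 = 114
Ash→Sutton→Pine→Juniper→Corby→Ash: 14+22+13+25+27 = 101
Ash→Sutton→Juniper→Pine→Corby→Ash: 14+32+13+35+27 = 121
The minimum is 73.
One optimal route: Ash → Pine → Juniper → Corby → Sutton → Ash (or its reverse).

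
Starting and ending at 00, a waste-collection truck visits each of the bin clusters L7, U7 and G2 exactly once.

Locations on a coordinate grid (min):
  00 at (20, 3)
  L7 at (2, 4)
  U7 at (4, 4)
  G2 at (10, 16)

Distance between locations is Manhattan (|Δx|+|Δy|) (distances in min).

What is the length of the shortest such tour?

There are 3 distinct closed tours to check (reversals are equivalent).
00→L7→U7→G2→00: 19+2+18+23 = 62
00→L7→G2→U7→00: 19+20+18+17 = 74
00→U7→L7→G2→00: 17+2+20+23 = 62
The minimum is 62.
One optimal route: 00 → L7 → U7 → G2 → 00 (or its reverse).

62 min — the shortest possible round trip.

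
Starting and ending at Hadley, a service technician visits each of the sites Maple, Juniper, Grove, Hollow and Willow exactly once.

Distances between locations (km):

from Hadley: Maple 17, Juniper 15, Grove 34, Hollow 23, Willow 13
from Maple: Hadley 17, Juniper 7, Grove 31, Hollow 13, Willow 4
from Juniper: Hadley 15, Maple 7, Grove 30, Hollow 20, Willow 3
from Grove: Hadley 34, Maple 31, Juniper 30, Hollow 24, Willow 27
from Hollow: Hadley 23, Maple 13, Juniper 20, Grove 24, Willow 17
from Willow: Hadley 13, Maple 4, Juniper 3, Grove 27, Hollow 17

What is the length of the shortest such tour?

With 5 stops there are 5!/2 = 60 distinct round trips (a route and its reverse cost the same).
Hadley-Maple-Juniper-Grove-Hollow-Willow-Hadley: 17+7+30+24+17+13 = 108
Hadley-Maple-Juniper-Grove-Willow-Hollow-Hadley: 17+7+30+27+17+23 = 121
Hadley-Maple-Juniper-Hollow-Grove-Willow-Hadley: 17+7+20+24+27+13 = 108
Hadley-Maple-Juniper-Hollow-Willow-Grove-Hadley: 17+7+20+17+27+34 = 122
Hadley-Maple-Juniper-Willow-Grove-Hollow-Hadley: 17+7+3+27+24+23 = 101
Hadley-Maple-Juniper-Willow-Hollow-Grove-Hadley: 17+7+3+17+24+34 = 102
Hadley-Maple-Grove-Juniper-Hollow-Willow-Hadley: 17+31+30+20+17+13 = 128
Hadley-Maple-Grove-Juniper-Willow-Hollow-Hadley: 17+31+30+3+17+23 = 121
Hadley-Maple-Grove-Hollow-Juniper-Willow-Hadley: 17+31+24+20+3+13 = 108
Hadley-Maple-Grove-Hollow-Willow-Juniper-Hadley: 17+31+24+17+3+15 = 107
Hadley-Maple-Grove-Willow-Juniper-Hollow-Hadley: 17+31+27+3+20+23 = 121
Hadley-Maple-Grove-Willow-Hollow-Juniper-Hadley: 17+31+27+17+20+15 = 127
Hadley-Maple-Hollow-Juniper-Grove-Willow-Hadley: 17+13+20+30+27+13 = 120
Hadley-Maple-Hollow-Juniper-Willow-Grove-Hadley: 17+13+20+3+27+34 = 114
… (46 more)
Hadley-Juniper-Willow-Maple-Hollow-Grove-Hadley: 15+3+4+13+24+34 = 93  ← best
The minimum is 93.
One optimal route: Hadley → Juniper → Willow → Maple → Hollow → Grove → Hadley (or its reverse).

Shortest round trip = 93 km.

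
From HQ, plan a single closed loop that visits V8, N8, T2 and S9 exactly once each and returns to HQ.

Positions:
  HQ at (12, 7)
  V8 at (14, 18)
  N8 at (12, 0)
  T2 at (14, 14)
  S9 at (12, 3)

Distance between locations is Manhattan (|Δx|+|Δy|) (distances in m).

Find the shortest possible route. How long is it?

40 m — the shortest possible round trip.

HQ-V8-N8-T2-S9-HQ: 13+20+16+13+4 = 66
HQ-V8-N8-S9-T2-HQ: 13+20+3+13+9 = 58
HQ-V8-T2-N8-S9-HQ: 13+4+16+3+4 = 40
HQ-V8-T2-S9-N8-HQ: 13+4+13+3+7 = 40
HQ-V8-S9-N8-T2-HQ: 13+17+3+16+9 = 58
HQ-V8-S9-T2-N8-HQ: 13+17+13+16+7 = 66
HQ-N8-V8-T2-S9-HQ: 7+20+4+13+4 = 48
HQ-N8-V8-S9-T2-HQ: 7+20+17+13+9 = 66
HQ-N8-T2-V8-S9-HQ: 7+16+4+17+4 = 48
HQ-N8-S9-V8-T2-HQ: 7+3+17+4+9 = 40
HQ-T2-V8-N8-S9-HQ: 9+4+20+3+4 = 40
HQ-T2-N8-V8-S9-HQ: 9+16+20+17+4 = 66
The minimum is 40.
One optimal route: HQ → V8 → T2 → N8 → S9 → HQ (or its reverse).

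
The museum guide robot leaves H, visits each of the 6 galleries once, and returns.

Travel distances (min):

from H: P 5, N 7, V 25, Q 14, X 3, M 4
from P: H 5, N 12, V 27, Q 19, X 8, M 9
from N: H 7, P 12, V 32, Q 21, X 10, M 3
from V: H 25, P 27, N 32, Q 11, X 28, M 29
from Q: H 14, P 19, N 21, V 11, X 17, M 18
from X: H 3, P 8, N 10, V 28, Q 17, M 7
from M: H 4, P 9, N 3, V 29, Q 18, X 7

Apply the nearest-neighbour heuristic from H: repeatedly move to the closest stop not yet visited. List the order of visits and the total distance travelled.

Total distance 80 min via the nearest-neighbour route H → X → M → N → P → Q → V → H.

H → [X:3 / M:4 / P:5 / N:7 / Q:14 / V:25] → X (3)
X → [M:7 / P:8 / N:10 / Q:17 / V:28] → M (7)
M → [N:3 / P:9 / Q:18 / V:29] → N (3)
N → [P:12 / Q:21 / V:32] → P (12)
P → [Q:19 / V:27] → Q (19)
Q → [V:11] → V (11)
Return V→H: 25.
Total = 3 + 7 + 3 + 12 + 19 + 11 + 25 = 80.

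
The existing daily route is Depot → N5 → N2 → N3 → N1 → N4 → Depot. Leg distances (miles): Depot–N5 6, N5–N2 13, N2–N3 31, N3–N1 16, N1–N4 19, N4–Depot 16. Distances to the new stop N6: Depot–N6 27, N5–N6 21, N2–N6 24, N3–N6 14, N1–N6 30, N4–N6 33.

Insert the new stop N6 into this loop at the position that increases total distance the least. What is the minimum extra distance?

Insertion cost between consecutive stops i–j is d(i,N6) + d(N6,j) − d(i,j):
  between Depot and N5: 27 + 21 − 6 = 42
  between N5 and N2: 21 + 24 − 13 = 32
  between N2 and N3: 24 + 14 − 31 = 7
  between N3 and N1: 14 + 30 − 16 = 28
  between N1 and N4: 30 + 33 − 19 = 44
  between N4 and Depot: 33 + 27 − 16 = 44
Cheapest insertion is between N2 and N3, adding 7.
New total = 101 + 7 = 108.

+7 miles — insert N6 between N2 and N3.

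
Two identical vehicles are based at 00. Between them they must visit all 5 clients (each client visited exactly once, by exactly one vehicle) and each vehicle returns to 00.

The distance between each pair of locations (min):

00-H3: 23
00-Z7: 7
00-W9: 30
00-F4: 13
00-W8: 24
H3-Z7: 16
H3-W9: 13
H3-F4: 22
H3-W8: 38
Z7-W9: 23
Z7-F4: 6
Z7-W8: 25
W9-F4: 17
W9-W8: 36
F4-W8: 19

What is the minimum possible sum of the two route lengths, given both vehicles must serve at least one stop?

Minimum combined distance: 110 min.

Try each way of splitting the stops between the two vehicles (each non-empty) and, for each split, find the best tour for each vehicle:
  {H3} + {Z7, W9, F4, W8}: 46 + 90 = 136
  {Z7} + {H3, W9, F4, W8}: 14 + 96 = 110
  {H3, Z7} + {W9, F4, W8}: 46 + 90 = 136
  {W9} + {H3, Z7, F4, W8}: 60 + 88 = 148
  {H3, W9} + {Z7, F4, W8}: 66 + 56 = 122
  {Z7, W9} + {H3, F4, W8}: 60 + 88 = 148
  … (15 splits in total)
Best: vehicle 1 00 → Z7 → 00 = 14; vehicle 2 00 → H3 → W9 → F4 → W8 → 00 = 96; combined 110.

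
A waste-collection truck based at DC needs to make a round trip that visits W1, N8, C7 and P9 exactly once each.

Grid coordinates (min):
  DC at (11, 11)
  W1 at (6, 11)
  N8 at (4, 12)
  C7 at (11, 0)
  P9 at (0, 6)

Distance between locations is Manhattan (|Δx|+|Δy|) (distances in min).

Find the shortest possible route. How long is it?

With 4 stops there are 4!/2 = 12 distinct round trips (a route and its reverse cost the same).
DC-W1-N8-C7-P9-DC: 5+3+19+17+16 = 60
DC-W1-N8-P9-C7-DC: 5+3+10+17+11 = 46
DC-W1-C7-N8-P9-DC: 5+16+19+10+16 = 66
DC-W1-C7-P9-N8-DC: 5+16+17+10+8 = 56
DC-W1-P9-N8-C7-DC: 5+11+10+19+11 = 56
DC-W1-P9-C7-N8-DC: 5+11+17+19+8 = 60
DC-N8-W1-C7-P9-DC: 8+3+16+17+16 = 60
DC-N8-W1-P9-C7-DC: 8+3+11+17+11 = 50
DC-N8-C7-W1-P9-DC: 8+19+16+11+16 = 70
DC-N8-P9-W1-C7-DC: 8+10+11+16+11 = 56
DC-C7-W1-N8-P9-DC: 11+16+3+10+16 = 56
DC-C7-N8-W1-P9-DC: 11+19+3+11+16 = 60
The minimum is 46.
One optimal route: DC → W1 → N8 → P9 → C7 → DC (or its reverse).

Shortest round trip = 46 min.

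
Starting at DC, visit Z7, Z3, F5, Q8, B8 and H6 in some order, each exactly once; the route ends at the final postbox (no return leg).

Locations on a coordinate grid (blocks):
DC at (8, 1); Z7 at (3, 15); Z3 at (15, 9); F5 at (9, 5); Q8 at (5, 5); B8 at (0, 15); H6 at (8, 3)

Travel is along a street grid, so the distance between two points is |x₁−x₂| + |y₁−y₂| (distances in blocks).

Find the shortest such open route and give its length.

Minimum one-way distance = 42 blocks.

There are 6! = 720 possible orderings.
DC→Z7→Z3→F5→Q8→B8→H6: 19+18+10+4+15+20 = 86
DC→Z7→Z3→F5→Q8→H6→B8: 19+18+10+4+5+20 = 76
DC→Z7→Z3→F5→B8→Q8→H6: 19+18+10+19+15+5 = 86
DC→Z7→Z3→F5→B8→H6→Q8: 19+18+10+19+20+5 = 91
DC→Z7→Z3→F5→H6→Q8→B8: 19+18+10+3+5+15 = 70
DC→Z7→Z3→F5→H6→B8→Q8: 19+18+10+3+20+15 = 85
DC→Z7→Z3→Q8→F5→B8→H6: 19+18+14+4+19+20 = 94
DC→Z7→Z3→Q8→F5→H6→B8: 19+18+14+4+3+20 = 78
… (712 more)
DC→H6→Q8→F5→Z3→Z7→B8: 2+5+4+10+18+3 = 42  ← best
The minimum is 42.
One shortest path: DC → H6 → Q8 → F5 → Z3 → Z7 → B8.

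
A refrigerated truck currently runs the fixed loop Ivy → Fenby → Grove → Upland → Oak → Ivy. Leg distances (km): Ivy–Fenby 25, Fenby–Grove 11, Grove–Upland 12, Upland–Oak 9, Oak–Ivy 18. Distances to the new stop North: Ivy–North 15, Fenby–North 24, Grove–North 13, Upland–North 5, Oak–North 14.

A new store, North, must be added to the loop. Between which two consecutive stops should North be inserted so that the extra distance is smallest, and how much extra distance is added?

Minimum extra distance: 6 km, inserting North between Grove and Upland.

Insertion cost between consecutive stops i–j is d(i,North) + d(North,j) − d(i,j):
  between Ivy and Fenby: 15 + 24 − 25 = 14
  between Fenby and Grove: 24 + 13 − 11 = 26
  between Grove and Upland: 13 + 5 − 12 = 6
  between Upland and Oak: 5 + 14 − 9 = 10
  between Oak and Ivy: 14 + 15 − 18 = 11
Cheapest insertion is between Grove and Upland, adding 6.
New total = 75 + 6 = 81.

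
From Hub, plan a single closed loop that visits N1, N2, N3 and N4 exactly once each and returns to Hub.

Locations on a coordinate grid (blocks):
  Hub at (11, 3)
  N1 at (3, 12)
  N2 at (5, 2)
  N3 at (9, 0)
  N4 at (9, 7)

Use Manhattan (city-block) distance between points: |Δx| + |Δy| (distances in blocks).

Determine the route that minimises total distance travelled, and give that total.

Minimum total distance: 40 blocks.

Hub-N1-N2-N3-N4-Hub: 17+12+6+7+6 = 48
Hub-N1-N2-N4-N3-Hub: 17+12+9+7+5 = 50
Hub-N1-N3-N2-N4-Hub: 17+18+6+9+6 = 56
Hub-N1-N3-N4-N2-Hub: 17+18+7+9+7 = 58
Hub-N1-N4-N2-N3-Hub: 17+11+9+6+5 = 48
Hub-N1-N4-N3-N2-Hub: 17+11+7+6+7 = 48
Hub-N2-N1-N3-N4-Hub: 7+12+18+7+6 = 50
Hub-N2-N1-N4-N3-Hub: 7+12+11+7+5 = 42
Hub-N2-N3-N1-N4-Hub: 7+6+18+11+6 = 48
Hub-N2-N4-N1-N3-Hub: 7+9+11+18+5 = 50
Hub-N3-N1-N2-N4-Hub: 5+18+12+9+6 = 50
Hub-N3-N2-N1-N4-Hub: 5+6+12+11+6 = 40
The minimum is 40.
One optimal route: Hub → N3 → N2 → N1 → N4 → Hub (or its reverse).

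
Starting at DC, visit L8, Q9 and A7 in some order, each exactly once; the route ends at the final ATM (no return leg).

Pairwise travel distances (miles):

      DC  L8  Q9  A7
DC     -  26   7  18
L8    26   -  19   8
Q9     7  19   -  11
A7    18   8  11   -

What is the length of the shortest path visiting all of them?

There are 3! = 6 possible orderings.
DC→L8→Q9→A7: 26+19+11 = 56
DC→L8→A7→Q9: 26+8+11 = 45
DC→Q9→L8→A7: 7+19+8 = 34
DC→Q9→A7→L8: 7+11+8 = 26
DC→A7→L8→Q9: 18+8+19 = 45
DC→A7→Q9→L8: 18+11+19 = 48
The minimum is 26.
One shortest path: DC → Q9 → A7 → L8.

Minimum one-way distance = 26 miles.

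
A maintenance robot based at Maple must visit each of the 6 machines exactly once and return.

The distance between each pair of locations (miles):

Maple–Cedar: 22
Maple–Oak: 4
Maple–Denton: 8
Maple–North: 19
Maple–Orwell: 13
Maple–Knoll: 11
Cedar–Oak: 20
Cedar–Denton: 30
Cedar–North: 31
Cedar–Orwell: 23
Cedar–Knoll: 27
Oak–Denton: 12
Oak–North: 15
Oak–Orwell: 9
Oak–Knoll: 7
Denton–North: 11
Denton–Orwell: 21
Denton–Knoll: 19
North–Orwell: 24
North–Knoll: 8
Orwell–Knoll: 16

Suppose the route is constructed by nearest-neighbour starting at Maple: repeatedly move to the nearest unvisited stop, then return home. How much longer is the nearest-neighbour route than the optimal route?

8 miles longer than the optimal tour.

Maple: Oak=4, Denton=8, Knoll=11, Orwell=13, North=19, Cedar=22 ⇒ Oak
Oak: Knoll=7, Orwell=9, Denton=12, North=15, Cedar=20 ⇒ Knoll
Knoll: North=8, Orwell=16, Denton=19, Cedar=27 ⇒ North
North: Denton=11, Orwell=24, Cedar=31 ⇒ Denton
Denton: Orwell=21, Cedar=30 ⇒ Orwell
Orwell: Cedar=23 ⇒ Cedar
NN route Maple → Oak → Knoll → North → Denton → Orwell → Cedar → Maple costs 96.
Optimal: Maple → Cedar → Orwell → Oak → Knoll → North → Denton → Maple costs 88 (by enumerating all 360 distinct tours).
Excess = 96 − 88 = 8.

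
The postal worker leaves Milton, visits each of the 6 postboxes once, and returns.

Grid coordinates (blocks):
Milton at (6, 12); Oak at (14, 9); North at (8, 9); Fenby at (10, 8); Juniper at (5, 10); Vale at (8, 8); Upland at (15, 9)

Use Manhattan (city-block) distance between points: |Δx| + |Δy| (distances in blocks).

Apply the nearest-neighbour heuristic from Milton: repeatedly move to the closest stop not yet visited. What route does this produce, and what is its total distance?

From Milton: distances to unvisited — Juniper=3, North=5, Vale=6, Fenby=8, Oak=11, Upland=12. Nearest is Juniper (3).
From Juniper: distances to unvisited — North=4, Vale=5, Fenby=7, Oak=10, Upland=11. Nearest is North (4).
From North: distances to unvisited — Vale=1, Fenby=3, Oak=6, Upland=7. Nearest is Vale (1).
From Vale: distances to unvisited — Fenby=2, Oak=7, Upland=8. Nearest is Fenby (2).
From Fenby: distances to unvisited — Oak=5, Upland=6. Nearest is Oak (5).
From Oak: distances to unvisited — Upland=1. Nearest is Upland (1).
Return Upland→Milton: 12.
Total = 3 + 4 + 1 + 2 + 5 + 1 + 12 = 28.

28 blocks along Milton → Juniper → North → Vale → Fenby → Oak → Upland → Milton.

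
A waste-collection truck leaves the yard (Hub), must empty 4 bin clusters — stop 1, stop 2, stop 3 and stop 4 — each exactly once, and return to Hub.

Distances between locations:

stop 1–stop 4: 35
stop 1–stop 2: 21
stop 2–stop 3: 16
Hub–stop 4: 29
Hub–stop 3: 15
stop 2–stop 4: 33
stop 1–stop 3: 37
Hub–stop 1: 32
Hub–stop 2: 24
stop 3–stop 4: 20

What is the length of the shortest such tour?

There are 12 distinct closed tours to check (reversals are equivalent).
Hub→stop 1→stop 2→stop 3→stop 4→Hub: 32+21+16+20+29 = 118
Hub→stop 1→stop 2→stop 4→stop 3→Hub: 32+21+33+20+15 = 121
Hub→stop 1→stop 3→stop 2→stop 4→Hub: 32+37+16+33+29 = 147
Hub→stop 1→stop 3→stop 4→stop 2→Hub: 32+37+20+33+24 = 146
Hub→stop 1→stop 4→stop 2→stop 3→Hub: 32+35+33+16+15 = 131
Hub→stop 1→stop 4→stop 3→stop 2→Hub: 32+35+20+16+24 = 127
Hub→stop 2→stop 1→stop 3→stop 4→Hub: 24+21+37+20+29 = 131
Hub→stop 2→stop 1→stop 4→stop 3→Hub: 24+21+35+20+15 = 115
Hub→stop 2→stop 3→stop 1→stop 4→Hub: 24+16+37+35+29 = 141
Hub→stop 2→stop 4→stop 1→stop 3→Hub: 24+33+35+37+15 = 144
Hub→stop 3→stop 1→stop 2→stop 4→Hub: 15+37+21+33+29 = 135
Hub→stop 3→stop 2→stop 1→stop 4→Hub: 15+16+21+35+29 = 116
The minimum is 115.
One optimal route: Hub → stop 2 → stop 1 → stop 4 → stop 3 → Hub (or its reverse).

Shortest round trip = 115.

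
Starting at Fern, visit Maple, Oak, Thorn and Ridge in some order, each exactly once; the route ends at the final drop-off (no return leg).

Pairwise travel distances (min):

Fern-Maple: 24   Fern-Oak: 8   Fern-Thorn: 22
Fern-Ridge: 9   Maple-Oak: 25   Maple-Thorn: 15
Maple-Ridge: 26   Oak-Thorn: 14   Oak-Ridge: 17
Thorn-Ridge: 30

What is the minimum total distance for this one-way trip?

There are 4! = 24 possible orderings.
Fern → Maple → Oak → Thorn → Ridge: 24+25+14+30 = 93
Fern → Maple → Oak → Ridge → Thorn: 24+25+17+30 = 96
Fern → Maple → Thorn → Oak → Ridge: 24+15+14+17 = 70
Fern → Maple → Thorn → Ridge → Oak: 24+15+30+17 = 86
Fern → Maple → Ridge → Oak → Thorn: 24+26+17+14 = 81
Fern → Maple → Ridge → Thorn → Oak: 24+26+30+14 = 94
Fern → Oak → Maple → Thorn → Ridge: 8+25+15+30 = 78
Fern → Oak → Maple → Ridge → Thorn: 8+25+26+30 = 89
Fern → Oak → Thorn → Maple → Ridge: 8+14+15+26 = 63
Fern → Oak → Thorn → Ridge → Maple: 8+14+30+26 = 78
Fern → Oak → Ridge → Maple → Thorn: 8+17+26+15 = 66
Fern → Oak → Ridge → Thorn → Maple: 8+17+30+15 = 70
Fern → Thorn → Maple → Oak → Ridge: 22+15+25+17 = 79
Fern → Thorn → Maple → Ridge → Oak: 22+15+26+17 = 80
… (10 more)
Fern → Ridge → Oak → Thorn → Maple: 9+17+14+15 = 55  ← best
The minimum is 55.
One shortest path: Fern → Ridge → Oak → Thorn → Maple.

Minimum one-way distance = 55 min.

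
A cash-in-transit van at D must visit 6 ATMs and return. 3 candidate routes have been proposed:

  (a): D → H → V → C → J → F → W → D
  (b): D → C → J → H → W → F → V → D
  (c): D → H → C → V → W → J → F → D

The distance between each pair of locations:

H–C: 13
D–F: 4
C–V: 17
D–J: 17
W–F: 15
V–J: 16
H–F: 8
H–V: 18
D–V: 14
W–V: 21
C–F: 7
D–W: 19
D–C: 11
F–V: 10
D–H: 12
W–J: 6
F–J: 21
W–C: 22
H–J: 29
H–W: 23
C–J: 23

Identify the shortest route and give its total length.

Shortest is (c), total 94.

(a): 12 + 18 + 17 + 23 + 21 + 15 + 19 = 125
(b): 11 + 23 + 29 + 23 + 15 + 10 + 14 = 125
(c): 12 + 13 + 17 + 21 + 6 + 21 + 4 = 94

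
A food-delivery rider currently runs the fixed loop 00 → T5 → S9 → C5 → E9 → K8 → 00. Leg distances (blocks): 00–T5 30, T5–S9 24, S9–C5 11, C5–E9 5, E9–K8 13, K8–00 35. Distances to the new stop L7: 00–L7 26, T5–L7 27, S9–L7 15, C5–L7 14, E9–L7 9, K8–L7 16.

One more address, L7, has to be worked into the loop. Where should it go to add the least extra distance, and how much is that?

Insertion cost between consecutive stops i–j is d(i,L7) + d(L7,j) − d(i,j):
  between 00 and T5: 26 + 27 − 30 = 23
  between T5 and S9: 27 + 15 − 24 = 18
  between S9 and C5: 15 + 14 − 11 = 18
  between C5 and E9: 14 + 9 − 5 = 18
  between E9 and K8: 9 + 16 − 13 = 12
  between K8 and 00: 16 + 26 − 35 = 7
Cheapest insertion is between K8 and 00, adding 7.
New total = 118 + 7 = 125.

+7 blocks — insert L7 between K8 and 00.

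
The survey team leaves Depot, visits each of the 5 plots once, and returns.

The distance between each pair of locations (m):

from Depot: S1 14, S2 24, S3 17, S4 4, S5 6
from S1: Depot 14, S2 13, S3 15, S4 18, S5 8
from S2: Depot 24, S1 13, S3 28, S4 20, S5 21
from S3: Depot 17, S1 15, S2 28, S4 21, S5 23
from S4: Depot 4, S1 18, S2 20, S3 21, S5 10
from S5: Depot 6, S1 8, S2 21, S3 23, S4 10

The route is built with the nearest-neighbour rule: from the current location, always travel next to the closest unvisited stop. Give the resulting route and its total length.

Total distance 80 m via the nearest-neighbour route Depot → S4 → S5 → S1 → S2 → S3 → Depot.

Depot → [S4:4 / S5:6 / S1:14 / S3:17 / S2:24] → S4 (4)
S4 → [S5:10 / S1:18 / S2:20 / S3:21] → S5 (10)
S5 → [S1:8 / S2:21 / S3:23] → S1 (8)
S1 → [S2:13 / S3:15] → S2 (13)
S2 → [S3:28] → S3 (28)
Return S3→Depot: 17.
Total = 4 + 10 + 8 + 13 + 28 + 17 = 80.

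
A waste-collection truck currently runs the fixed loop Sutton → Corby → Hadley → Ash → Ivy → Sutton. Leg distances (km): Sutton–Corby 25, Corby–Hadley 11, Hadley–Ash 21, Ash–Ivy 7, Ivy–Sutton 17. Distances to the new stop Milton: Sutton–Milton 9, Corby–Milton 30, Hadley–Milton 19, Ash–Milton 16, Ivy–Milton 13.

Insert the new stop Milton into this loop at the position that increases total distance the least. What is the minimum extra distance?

Insertion cost between consecutive stops i–j is d(i,Milton) + d(Milton,j) − d(i,j):
  between Sutton and Corby: 9 + 30 − 25 = 14
  between Corby and Hadley: 30 + 19 − 11 = 38
  between Hadley and Ash: 19 + 16 − 21 = 14
  between Ash and Ivy: 16 + 13 − 7 = 22
  between Ivy and Sutton: 13 + 9 − 17 = 5
Cheapest insertion is between Ivy and Sutton, adding 5.
New total = 81 + 5 = 86.

Minimum extra distance: 5 km, inserting Milton between Ivy and Sutton.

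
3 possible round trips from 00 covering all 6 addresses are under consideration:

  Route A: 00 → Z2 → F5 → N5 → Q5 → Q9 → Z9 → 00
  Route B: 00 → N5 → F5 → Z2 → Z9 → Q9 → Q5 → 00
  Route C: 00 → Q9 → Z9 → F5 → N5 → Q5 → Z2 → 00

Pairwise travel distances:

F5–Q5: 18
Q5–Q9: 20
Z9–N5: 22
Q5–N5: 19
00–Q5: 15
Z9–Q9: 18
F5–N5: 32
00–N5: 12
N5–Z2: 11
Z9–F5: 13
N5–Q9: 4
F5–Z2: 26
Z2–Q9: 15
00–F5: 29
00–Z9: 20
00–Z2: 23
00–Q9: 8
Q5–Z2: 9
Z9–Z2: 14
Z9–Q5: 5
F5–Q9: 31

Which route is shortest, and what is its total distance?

122 — Route C is the shortest.

Route A: 23 + 26 + 32 + 19 + 20 + 18 + 20 = 158
Route B: 12 + 32 + 26 + 14 + 18 + 20 + 15 = 137
Route C: 8 + 18 + 13 + 32 + 19 + 9 + 23 = 122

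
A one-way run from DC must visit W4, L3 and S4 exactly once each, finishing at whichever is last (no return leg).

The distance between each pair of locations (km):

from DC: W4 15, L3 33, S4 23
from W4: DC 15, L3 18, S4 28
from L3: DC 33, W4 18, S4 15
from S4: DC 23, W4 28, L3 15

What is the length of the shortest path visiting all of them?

Minimum one-way distance = 48 km.

There are 3! = 6 possible orderings.
DC → W4 → L3 → S4: 15+18+15 = 48
DC → W4 → S4 → L3: 15+28+15 = 58
DC → L3 → W4 → S4: 33+18+28 = 79
DC → L3 → S4 → W4: 33+15+28 = 76
DC → S4 → W4 → L3: 23+28+18 = 69
DC → S4 → L3 → W4: 23+15+18 = 56
The minimum is 48.
One shortest path: DC → W4 → L3 → S4.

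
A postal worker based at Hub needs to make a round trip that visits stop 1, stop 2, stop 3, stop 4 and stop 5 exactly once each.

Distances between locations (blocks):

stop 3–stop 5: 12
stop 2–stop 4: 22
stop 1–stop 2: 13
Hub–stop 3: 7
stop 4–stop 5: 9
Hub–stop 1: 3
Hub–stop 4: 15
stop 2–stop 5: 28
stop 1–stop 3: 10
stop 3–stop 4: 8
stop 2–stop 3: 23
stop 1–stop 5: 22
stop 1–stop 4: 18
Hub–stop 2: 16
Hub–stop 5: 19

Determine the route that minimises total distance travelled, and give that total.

Minimum total distance: 66 blocks.

There are 60 distinct closed tours to check (reversals are equivalent).
Hub - stop 1 - stop 2 - stop 3 - stop 4 - stop 5 - Hub: 3+13+23+8+9+19 = 75
Hub - stop 1 - stop 2 - stop 3 - stop 5 - stop 4 - Hub: 3+13+23+12+9+15 = 75
Hub - stop 1 - stop 2 - stop 4 - stop 3 - stop 5 - Hub: 3+13+22+8+12+19 = 77
Hub - stop 1 - stop 2 - stop 4 - stop 5 - stop 3 - Hub: 3+13+22+9+12+7 = 66
Hub - stop 1 - stop 2 - stop 5 - stop 3 - stop 4 - Hub: 3+13+28+12+8+15 = 79
Hub - stop 1 - stop 2 - stop 5 - stop 4 - stop 3 - Hub: 3+13+28+9+8+7 = 68
Hub - stop 1 - stop 3 - stop 2 - stop 4 - stop 5 - Hub: 3+10+23+22+9+19 = 86
Hub - stop 1 - stop 3 - stop 2 - stop 5 - stop 4 - Hub: 3+10+23+28+9+15 = 88
Hub - stop 1 - stop 3 - stop 4 - stop 2 - stop 5 - Hub: 3+10+8+22+28+19 = 90
Hub - stop 1 - stop 3 - stop 4 - stop 5 - stop 2 - Hub: 3+10+8+9+28+16 = 74
Hub - stop 1 - stop 3 - stop 5 - stop 2 - stop 4 - Hub: 3+10+12+28+22+15 = 90
Hub - stop 1 - stop 3 - stop 5 - stop 4 - stop 2 - Hub: 3+10+12+9+22+16 = 72
Hub - stop 1 - stop 4 - stop 2 - stop 3 - stop 5 - Hub: 3+18+22+23+12+19 = 97
Hub - stop 1 - stop 4 - stop 2 - stop 5 - stop 3 - Hub: 3+18+22+28+12+7 = 90
… (46 more)
The minimum is 66.
One optimal route: Hub → stop 1 → stop 2 → stop 4 → stop 5 → stop 3 → Hub (or its reverse).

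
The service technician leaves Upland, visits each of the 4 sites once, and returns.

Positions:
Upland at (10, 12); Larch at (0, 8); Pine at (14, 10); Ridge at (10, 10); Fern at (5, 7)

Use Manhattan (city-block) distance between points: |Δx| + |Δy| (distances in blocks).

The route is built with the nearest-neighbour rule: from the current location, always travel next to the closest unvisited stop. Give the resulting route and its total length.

Upland → [Ridge:2 / Pine:6 / Fern:10 / Larch:14] → Ridge (2)
Ridge → [Pine:4 / Fern:8 / Larch:12] → Pine (4)
Pine → [Fern:12 / Larch:16] → Fern (12)
Fern → [Larch:6] → Larch (6)
Return Larch→Upland: 14.
Total = 2 + 4 + 12 + 6 + 14 = 38.

38 blocks along Upland → Ridge → Pine → Fern → Larch → Upland.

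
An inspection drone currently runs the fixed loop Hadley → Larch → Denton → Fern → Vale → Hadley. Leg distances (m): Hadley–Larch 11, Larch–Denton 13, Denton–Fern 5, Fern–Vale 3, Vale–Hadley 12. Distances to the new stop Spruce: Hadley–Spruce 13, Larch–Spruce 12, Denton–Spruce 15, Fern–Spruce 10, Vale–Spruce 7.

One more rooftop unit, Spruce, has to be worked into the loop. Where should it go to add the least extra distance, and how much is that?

Minimum extra distance: 8 m, inserting Spruce between Vale and Hadley.

Insertion cost between consecutive stops i–j is d(i,Spruce) + d(Spruce,j) − d(i,j):
  between Hadley and Larch: 13 + 12 − 11 = 14
  between Larch and Denton: 12 + 15 − 13 = 14
  between Denton and Fern: 15 + 10 − 5 = 20
  between Fern and Vale: 10 + 7 − 3 = 14
  between Vale and Hadley: 7 + 13 − 12 = 8
Cheapest insertion is between Vale and Hadley, adding 8.
New total = 44 + 8 = 52.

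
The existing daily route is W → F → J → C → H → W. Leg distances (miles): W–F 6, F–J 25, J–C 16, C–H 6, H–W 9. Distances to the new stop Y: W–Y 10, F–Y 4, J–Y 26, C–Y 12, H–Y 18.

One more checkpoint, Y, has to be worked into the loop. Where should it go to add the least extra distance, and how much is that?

Minimum extra distance: 5 miles, inserting Y between F and J.

Insertion cost between consecutive stops i–j is d(i,Y) + d(Y,j) − d(i,j):
  between W and F: 10 + 4 − 6 = 8
  between F and J: 4 + 26 − 25 = 5
  between J and C: 26 + 12 − 16 = 22
  between C and H: 12 + 18 − 6 = 24
  between H and W: 18 + 10 − 9 = 19
Cheapest insertion is between F and J, adding 5.
New total = 62 + 5 = 67.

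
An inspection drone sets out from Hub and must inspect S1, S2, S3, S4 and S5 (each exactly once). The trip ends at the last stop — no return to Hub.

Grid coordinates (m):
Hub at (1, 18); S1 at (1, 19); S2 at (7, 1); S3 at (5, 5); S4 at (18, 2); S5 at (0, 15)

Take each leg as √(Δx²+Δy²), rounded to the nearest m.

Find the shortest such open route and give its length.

Minimum one-way distance = 31 m.

There are 5! = 120 possible orderings.
Hub → S1 → S2 → S3 → S4 → S5: 1+19+4+13+22 = 59
Hub → S1 → S2 → S3 → S5 → S4: 1+19+4+11+22 = 57
Hub → S1 → S2 → S4 → S3 → S5: 1+19+11+13+11 = 55
Hub → S1 → S2 → S4 → S5 → S3: 1+19+11+22+11 = 64
Hub → S1 → S2 → S5 → S3 → S4: 1+19+16+11+13 = 60
Hub → S1 → S2 → S5 → S4 → S3: 1+19+16+22+13 = 71
Hub → S1 → S3 → S2 → S4 → S5: 1+15+4+11+22 = 53
Hub → S1 → S3 → S2 → S5 → S4: 1+15+4+16+22 = 58
Hub → S1 → S3 → S4 → S2 → S5: 1+15+13+11+16 = 56
Hub → S1 → S3 → S4 → S5 → S2: 1+15+13+22+16 = 67
Hub → S1 → S3 → S5 → S2 → S4: 1+15+11+16+11 = 54
Hub → S1 → S3 → S5 → S4 → S2: 1+15+11+22+11 = 60
Hub → S1 → S4 → S2 → S3 → S5: 1+24+11+4+11 = 51
Hub → S1 → S4 → S2 → S5 → S3: 1+24+11+16+11 = 63
… (106 more)
Hub → S1 → S5 → S3 → S2 → S4: 1+4+11+4+11 = 31  ← best
The minimum is 31.
One shortest path: Hub → S1 → S5 → S3 → S2 → S4.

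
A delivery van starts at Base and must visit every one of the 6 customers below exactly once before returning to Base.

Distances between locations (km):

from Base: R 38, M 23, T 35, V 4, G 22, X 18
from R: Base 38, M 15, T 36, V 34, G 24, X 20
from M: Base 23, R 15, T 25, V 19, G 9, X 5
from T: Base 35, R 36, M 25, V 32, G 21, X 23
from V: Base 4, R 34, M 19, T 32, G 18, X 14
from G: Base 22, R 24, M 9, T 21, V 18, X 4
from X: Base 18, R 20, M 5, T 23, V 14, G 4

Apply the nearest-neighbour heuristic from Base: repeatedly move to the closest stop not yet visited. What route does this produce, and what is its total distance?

117 km along Base → V → X → G → M → R → T → Base.

Base → [V:4 / X:18 / G:22 / M:23 / T:35 / R:38] → V (4)
V → [X:14 / G:18 / M:19 / T:32 / R:34] → X (14)
X → [G:4 / M:5 / R:20 / T:23] → G (4)
G → [M:9 / T:21 / R:24] → M (9)
M → [R:15 / T:25] → R (15)
R → [T:36] → T (36)
Return T→Base: 35.
Total = 4 + 14 + 4 + 9 + 15 + 36 + 35 = 117.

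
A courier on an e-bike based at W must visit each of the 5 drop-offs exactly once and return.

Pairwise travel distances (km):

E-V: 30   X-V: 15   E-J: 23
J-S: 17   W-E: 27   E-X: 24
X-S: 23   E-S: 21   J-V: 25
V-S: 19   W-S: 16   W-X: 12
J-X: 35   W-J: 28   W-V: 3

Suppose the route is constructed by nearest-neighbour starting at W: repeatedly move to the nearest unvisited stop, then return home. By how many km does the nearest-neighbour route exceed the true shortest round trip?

The nearest-neighbour route is 10 km longer than optimal.

W: V=3, X=12, S=16, E=27, J=28 ⇒ V
V: X=15, S=19, J=25, E=30 ⇒ X
X: S=23, E=24, J=35 ⇒ S
S: J=17, E=21 ⇒ J
J: E=23 ⇒ E
NN route W → V → X → S → J → E → W costs 108.
Optimal: W → X → E → J → S → V → W costs 98 (by enumerating all 60 distinct tours).
Excess = 108 − 98 = 10.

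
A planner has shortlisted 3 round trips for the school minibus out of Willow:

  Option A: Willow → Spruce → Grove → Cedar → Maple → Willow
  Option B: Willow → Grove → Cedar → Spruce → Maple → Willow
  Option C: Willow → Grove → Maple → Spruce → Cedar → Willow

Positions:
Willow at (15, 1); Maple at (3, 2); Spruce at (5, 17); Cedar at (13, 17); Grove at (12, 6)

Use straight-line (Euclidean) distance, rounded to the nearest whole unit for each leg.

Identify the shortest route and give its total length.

Shortest is Option B, total 52.

Option A: 19 + 13 + 11 + 18 + 12 = 73
Option B: 6 + 11 + 8 + 15 + 12 = 52
Option C: 6 + 10 + 15 + 8 + 16 = 55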